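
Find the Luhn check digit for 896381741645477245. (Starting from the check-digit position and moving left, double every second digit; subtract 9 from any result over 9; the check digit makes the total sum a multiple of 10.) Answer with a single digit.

2

Partial digits right→left: 5 4 2 7 7 4 5 4 6 1 4 7 1 8 3 6 9 8
Double every second digit counting from the check-digit position (so the 1st, 3rd, 5th, ... of the partial from the right).
  doubled (with −9 where >9): 1 4 5 1 3 8 2 6 9 → sum 39
  kept as-is: 4 7 4 4 1 7 8 6 8 → sum 49
Total = 39 + 49 = 88.
Check digit = (10 − (88 mod 10)) mod 10 = 2.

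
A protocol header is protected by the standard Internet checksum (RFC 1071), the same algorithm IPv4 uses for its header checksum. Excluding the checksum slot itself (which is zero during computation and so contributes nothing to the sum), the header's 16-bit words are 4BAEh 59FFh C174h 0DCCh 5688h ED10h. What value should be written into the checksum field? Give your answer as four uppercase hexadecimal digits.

One's-complement addition (fold any carry out of bit 15 back into bit 0):
  0x4BAE + 0x59FF = 0x0A5AD
  0xA5AD + 0xC174 = 0x16721 → wrap carry → 0x6722
  0x6722 + 0x0DCC = 0x074EE
  0x74EE + 0x5688 = 0x0CB76
  0xCB76 + 0xED10 = 0x1B886 → wrap carry → 0xB887
One's-complement sum = 0xB887.
Checksum = ~0xB887 & 0xFFFF = 0x4778.

4778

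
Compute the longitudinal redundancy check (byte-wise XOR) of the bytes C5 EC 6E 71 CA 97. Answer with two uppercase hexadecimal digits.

XOR the bytes together:
  start with 0xC5
  0xC5 ⊕ 0xEC = 0x29
  0x29 ⊕ 0x6E = 0x47
  0x47 ⊕ 0x71 = 0x36
  0x36 ⊕ 0xCA = 0xFC
  0xFC ⊕ 0x97 = 0x6B

6B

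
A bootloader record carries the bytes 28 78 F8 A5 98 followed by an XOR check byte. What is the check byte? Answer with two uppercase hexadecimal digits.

95

XOR the bytes together:
  start with 0x28
  0x28 ⊕ 0x78 = 0x50
  0x50 ⊕ 0xF8 = 0xA8
  0xA8 ⊕ 0xA5 = 0x0D
  0x0D ⊕ 0x98 = 0x95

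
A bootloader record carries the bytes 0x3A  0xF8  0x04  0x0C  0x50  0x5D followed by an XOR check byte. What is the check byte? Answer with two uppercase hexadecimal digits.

XOR the bytes together:
  start with 0x3A
  0x3A ⊕ 0xF8 = 0xC2
  0xC2 ⊕ 0x04 = 0xC6
  0xC6 ⊕ 0x0C = 0xCA
  0xCA ⊕ 0x50 = 0x9A
  0x9A ⊕ 0x5D = 0xC7

C7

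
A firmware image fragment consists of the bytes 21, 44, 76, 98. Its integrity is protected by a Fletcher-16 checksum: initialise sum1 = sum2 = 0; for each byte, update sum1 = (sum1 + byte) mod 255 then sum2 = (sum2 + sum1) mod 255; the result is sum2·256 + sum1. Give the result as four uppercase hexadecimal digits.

D3EF

Running sums (mod 255):
  after byte 0 (21): sum1=21, sum2=21
  after byte 1 (44): sum1=65, sum2=86
  after byte 2 (76): sum1=141, sum2=227
  after byte 3 (98): sum1=239, sum2=211
Checksum = sum2·256 + sum1 = 211·256 + 239 = 54255 = 0xD3EF.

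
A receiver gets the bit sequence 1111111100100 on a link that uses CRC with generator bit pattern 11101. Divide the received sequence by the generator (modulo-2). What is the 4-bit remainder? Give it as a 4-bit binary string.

Modulo-2 division of 1111111100100 by 11101:
  pos 0: 11111 XOR 11101 = 00010
  pos 3: 10111 XOR 11101 = 01010
  pos 4: 10100 XOR 11101 = 01001
  pos 5: 10010 XOR 11101 = 01111
  pos 6: 11111 XOR 11101 = 00010
Remainder = 1000 (nonzero — an error is detected).

1000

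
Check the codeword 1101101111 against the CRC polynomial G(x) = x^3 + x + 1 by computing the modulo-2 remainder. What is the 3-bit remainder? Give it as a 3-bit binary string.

000

Modulo-2 division of 1101101111 by 1011:
  pos 0: 1101 XOR 1011 = 0110
  pos 1: 1101 XOR 1011 = 0110
  pos 2: 1100 XOR 1011 = 0111
  pos 3: 1111 XOR 1011 = 0100
  pos 4: 1001 XOR 1011 = 0010
  pos 6: 1011 XOR 1011 = 0000
Remainder = 000 (zero — the frame passes the CRC check).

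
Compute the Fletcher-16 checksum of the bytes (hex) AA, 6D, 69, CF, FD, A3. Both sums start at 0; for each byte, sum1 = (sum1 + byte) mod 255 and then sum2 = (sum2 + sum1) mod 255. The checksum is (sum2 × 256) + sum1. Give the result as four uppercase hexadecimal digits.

D7F2

Running sums (mod 255):
  after byte 0 (AA): sum1=170, sum2=170
  after byte 1 (6D): sum1=24, sum2=194
  after byte 2 (69): sum1=129, sum2=68
  after byte 3 (CF): sum1=81, sum2=149
  after byte 4 (FD): sum1=79, sum2=228
  after byte 5 (A3): sum1=242, sum2=215
Checksum = sum2·256 + sum1 = 215·256 + 242 = 55282 = 0xD7F2.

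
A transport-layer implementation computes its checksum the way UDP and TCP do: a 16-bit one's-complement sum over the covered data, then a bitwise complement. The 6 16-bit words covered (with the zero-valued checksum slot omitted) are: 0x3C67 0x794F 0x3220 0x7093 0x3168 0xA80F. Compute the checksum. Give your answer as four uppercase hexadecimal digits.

One's-complement addition (fold any carry out of bit 15 back into bit 0):
  0x3C67 + 0x794F = 0x0B5B6
  0xB5B6 + 0x3220 = 0x0E7D6
  0xE7D6 + 0x7093 = 0x15869 → wrap carry → 0x586A
  0x586A + 0x3168 = 0x089D2
  0x89D2 + 0xA80F = 0x131E1 → wrap carry → 0x31E2
One's-complement sum = 0x31E2.
Checksum = ~0x31E2 & 0xFFFF = 0xCE1D.

CE1D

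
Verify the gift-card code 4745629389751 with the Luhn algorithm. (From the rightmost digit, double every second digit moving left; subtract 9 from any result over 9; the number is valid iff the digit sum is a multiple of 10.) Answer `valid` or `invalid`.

invalid

From the right, keep odd positions and double even positions (subtract 9 from any doubled value over 9):
  doubled (positions 2,4,...): 1 9 6 4 1 5 → sum 26
  kept (positions 1,3,...): 1 7 8 9 6 4 4 → sum 39
Total = 65.
65 mod 10 = 5, so the number is invalid.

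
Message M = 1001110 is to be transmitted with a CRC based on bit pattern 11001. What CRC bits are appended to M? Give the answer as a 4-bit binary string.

1001

Append 4 zeros: 10011100000. Divide by 11001 (XOR where the leading bit is 1):
  pos 0: 10011 XOR 11001 = 01010
  pos 1: 10101 XOR 11001 = 01100
  pos 2: 11000 XOR 11001 = 00001
  pos 6: 10000 XOR 11001 = 01001
Remainder (last 4 bits) = 1001. This is the CRC / FCS.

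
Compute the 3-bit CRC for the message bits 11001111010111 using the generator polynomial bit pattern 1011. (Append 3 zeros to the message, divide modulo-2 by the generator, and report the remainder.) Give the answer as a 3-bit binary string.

011

Append 3 zeros: 11001111010111000. Divide by 1011 (XOR where the leading bit is 1):
  pos 0: 1100 XOR 1011 = 0111
  pos 1: 1111 XOR 1011 = 0100
  pos 2: 1001 XOR 1011 = 0010
  pos 4: 1011 XOR 1011 = 0000
  pos 9: 1011 XOR 1011 = 0000
  pos 13: 1000 XOR 1011 = 0011
Remainder (last 3 bits) = 011. This is the CRC / FCS.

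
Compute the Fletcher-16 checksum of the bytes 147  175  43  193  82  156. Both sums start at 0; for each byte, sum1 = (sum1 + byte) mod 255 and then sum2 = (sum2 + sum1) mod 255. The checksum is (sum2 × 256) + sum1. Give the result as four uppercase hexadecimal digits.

171F

Running sums (mod 255):
  after byte 0 (147): sum1=147, sum2=147
  after byte 1 (175): sum1=67, sum2=214
  after byte 2 (43): sum1=110, sum2=69
  after byte 3 (193): sum1=48, sum2=117
  after byte 4 (82): sum1=130, sum2=247
  after byte 5 (156): sum1=31, sum2=23
Checksum = sum2·256 + sum1 = 23·256 + 31 = 5919 = 0x171F.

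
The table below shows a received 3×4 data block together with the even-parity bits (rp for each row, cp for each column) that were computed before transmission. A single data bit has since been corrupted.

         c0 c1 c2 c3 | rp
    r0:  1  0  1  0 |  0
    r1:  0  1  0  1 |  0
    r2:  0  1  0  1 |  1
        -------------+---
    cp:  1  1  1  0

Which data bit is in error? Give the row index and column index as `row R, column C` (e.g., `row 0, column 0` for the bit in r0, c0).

Recompute each row's even parity and compare to rp:
  r0: data parity 0, sent rp 0 → ok
  r1: data parity 0, sent rp 0 → ok
  r2: data parity 0, sent rp 1 → mismatch
Recompute each column's even parity and compare to cp:
  c0: data parity 1, sent cp 1 → ok
  c1: data parity 0, sent cp 1 → mismatch
  c2: data parity 1, sent cp 1 → ok
  c3: data parity 0, sent cp 0 → ok
Exactly one row (r2) and one column (c1) fail → the flipped bit is at their intersection.

row 2, column 1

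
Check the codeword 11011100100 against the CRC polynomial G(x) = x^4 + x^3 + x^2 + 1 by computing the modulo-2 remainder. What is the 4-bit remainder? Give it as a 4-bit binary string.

Modulo-2 division of 11011100100 by 11101:
  pos 0: 11011 XOR 11101 = 00110
  pos 2: 11010 XOR 11101 = 00111
  pos 4: 11101 XOR 11101 = 00000
Remainder = 0000 (zero — the frame passes the CRC check).

0000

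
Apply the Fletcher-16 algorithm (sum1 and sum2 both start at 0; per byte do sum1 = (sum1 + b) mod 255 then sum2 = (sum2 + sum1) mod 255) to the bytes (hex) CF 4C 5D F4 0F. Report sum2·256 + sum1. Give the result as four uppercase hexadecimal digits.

Running sums (mod 255):
  after byte 0 (CF): sum1=207, sum2=207
  after byte 1 (4C): sum1=28, sum2=235
  after byte 2 (5D): sum1=121, sum2=101
  after byte 3 (F4): sum1=110, sum2=211
  after byte 4 (0F): sum1=125, sum2=81
Checksum = sum2·256 + sum1 = 81·256 + 125 = 20861 = 0x517D.

517D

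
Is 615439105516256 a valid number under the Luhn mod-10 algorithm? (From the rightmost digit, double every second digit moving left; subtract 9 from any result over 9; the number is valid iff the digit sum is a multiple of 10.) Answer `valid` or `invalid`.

From the right, keep odd positions and double even positions (subtract 9 from any doubled value over 9):
  doubled (positions 2,4,...): 1 3 1 0 9 8 2 → sum 24
  kept (positions 1,3,...): 6 2 1 5 1 3 5 6 → sum 29
Total = 53.
53 mod 10 = 3, so the number is invalid.

invalid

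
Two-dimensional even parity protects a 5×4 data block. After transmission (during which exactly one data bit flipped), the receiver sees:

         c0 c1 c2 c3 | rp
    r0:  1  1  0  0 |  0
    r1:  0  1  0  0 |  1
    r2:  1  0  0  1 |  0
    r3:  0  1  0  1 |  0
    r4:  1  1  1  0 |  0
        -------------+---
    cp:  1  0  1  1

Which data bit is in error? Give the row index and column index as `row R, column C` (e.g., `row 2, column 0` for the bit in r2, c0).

Recompute each row's even parity and compare to rp:
  r0: data parity 0, sent rp 0 → ok
  r1: data parity 1, sent rp 1 → ok
  r2: data parity 0, sent rp 0 → ok
  r3: data parity 0, sent rp 0 → ok
  r4: data parity 1, sent rp 0 → mismatch
Recompute each column's even parity and compare to cp:
  c0: data parity 1, sent cp 1 → ok
  c1: data parity 0, sent cp 0 → ok
  c2: data parity 1, sent cp 1 → ok
  c3: data parity 0, sent cp 1 → mismatch
Exactly one row (r4) and one column (c3) fail → the flipped bit is at their intersection.

row 4, column 3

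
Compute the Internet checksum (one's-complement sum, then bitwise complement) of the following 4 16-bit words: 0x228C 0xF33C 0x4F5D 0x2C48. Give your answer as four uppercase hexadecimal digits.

One's-complement addition (fold any carry out of bit 15 back into bit 0):
  0x228C + 0xF33C = 0x115C8 → wrap carry → 0x15C9
  0x15C9 + 0x4F5D = 0x06526
  0x6526 + 0x2C48 = 0x0916E
One's-complement sum = 0x916E.
Checksum = ~0x916E & 0xFFFF = 0x6E91.

6E91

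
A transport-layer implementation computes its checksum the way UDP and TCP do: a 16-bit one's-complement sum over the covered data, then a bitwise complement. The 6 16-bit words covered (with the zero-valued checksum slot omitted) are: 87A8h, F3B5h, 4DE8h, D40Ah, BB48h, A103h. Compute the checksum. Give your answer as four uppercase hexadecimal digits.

0662

One's-complement addition (fold any carry out of bit 15 back into bit 0):
  0x87A8 + 0xF3B5 = 0x17B5D → wrap carry → 0x7B5E
  0x7B5E + 0x4DE8 = 0x0C946
  0xC946 + 0xD40A = 0x19D50 → wrap carry → 0x9D51
  0x9D51 + 0xBB48 = 0x15899 → wrap carry → 0x589A
  0x589A + 0xA103 = 0x0F99D
One's-complement sum = 0xF99D.
Checksum = ~0xF99D & 0xFFFF = 0x0662.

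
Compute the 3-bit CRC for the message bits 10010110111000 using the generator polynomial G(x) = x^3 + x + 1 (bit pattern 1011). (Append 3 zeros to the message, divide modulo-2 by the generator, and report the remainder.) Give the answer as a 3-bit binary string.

Append 3 zeros: 10010110111000000. Divide by 1011 (XOR where the leading bit is 1):
  pos 0: 1001 XOR 1011 = 0010
  pos 2: 1001 XOR 1011 = 0010
  pos 4: 1010 XOR 1011 = 0001
  pos 7: 1111 XOR 1011 = 0100
  pos 8: 1000 XOR 1011 = 0011
  pos 10: 1100 XOR 1011 = 0111
  pos 11: 1110 XOR 1011 = 0101
  pos 12: 1010 XOR 1011 = 0001
Remainder (last 3 bits) = 010. This is the CRC / FCS.

010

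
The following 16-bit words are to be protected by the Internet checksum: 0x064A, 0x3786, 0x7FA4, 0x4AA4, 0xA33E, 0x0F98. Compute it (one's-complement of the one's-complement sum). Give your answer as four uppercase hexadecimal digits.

One's-complement addition (fold any carry out of bit 15 back into bit 0):
  0x064A + 0x3786 = 0x03DD0
  0x3DD0 + 0x7FA4 = 0x0BD74
  0xBD74 + 0x4AA4 = 0x10818 → wrap carry → 0x0819
  0x0819 + 0xA33E = 0x0AB57
  0xAB57 + 0x0F98 = 0x0BAEF
One's-complement sum = 0xBAEF.
Checksum = ~0xBAEF & 0xFFFF = 0x4510.

4510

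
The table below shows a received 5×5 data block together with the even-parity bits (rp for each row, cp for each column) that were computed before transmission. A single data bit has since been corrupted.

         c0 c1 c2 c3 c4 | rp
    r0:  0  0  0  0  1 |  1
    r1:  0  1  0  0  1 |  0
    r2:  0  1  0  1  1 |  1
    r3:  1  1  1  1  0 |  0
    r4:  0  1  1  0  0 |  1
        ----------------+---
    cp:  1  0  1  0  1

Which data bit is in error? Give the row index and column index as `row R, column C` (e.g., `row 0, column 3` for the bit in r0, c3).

row 4, column 2

Recompute each row's even parity and compare to rp:
  r0: data parity 1, sent rp 1 → ok
  r1: data parity 0, sent rp 0 → ok
  r2: data parity 1, sent rp 1 → ok
  r3: data parity 0, sent rp 0 → ok
  r4: data parity 0, sent rp 1 → mismatch
Recompute each column's even parity and compare to cp:
  c0: data parity 1, sent cp 1 → ok
  c1: data parity 0, sent cp 0 → ok
  c2: data parity 0, sent cp 1 → mismatch
  c3: data parity 0, sent cp 0 → ok
  c4: data parity 1, sent cp 1 → ok
Exactly one row (r4) and one column (c2) fail → the flipped bit is at their intersection.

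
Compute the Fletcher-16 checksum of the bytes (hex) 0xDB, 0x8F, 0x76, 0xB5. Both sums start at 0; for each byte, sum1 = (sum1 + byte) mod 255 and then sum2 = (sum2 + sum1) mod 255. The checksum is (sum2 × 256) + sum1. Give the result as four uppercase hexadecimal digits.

C097

Running sums (mod 255):
  after byte 0 (0xDB): sum1=219, sum2=219
  after byte 1 (0x8F): sum1=107, sum2=71
  after byte 2 (0x76): sum1=225, sum2=41
  after byte 3 (0xB5): sum1=151, sum2=192
Checksum = sum2·256 + sum1 = 192·256 + 151 = 49303 = 0xC097.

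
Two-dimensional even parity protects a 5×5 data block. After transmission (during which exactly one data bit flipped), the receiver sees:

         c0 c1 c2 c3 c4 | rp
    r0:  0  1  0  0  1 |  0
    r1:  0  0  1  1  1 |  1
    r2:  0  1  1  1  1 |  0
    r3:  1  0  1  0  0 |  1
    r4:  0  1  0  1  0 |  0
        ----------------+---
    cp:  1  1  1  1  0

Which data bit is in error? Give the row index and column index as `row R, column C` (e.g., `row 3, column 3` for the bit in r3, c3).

Recompute each row's even parity and compare to rp:
  r0: data parity 0, sent rp 0 → ok
  r1: data parity 1, sent rp 1 → ok
  r2: data parity 0, sent rp 0 → ok
  r3: data parity 0, sent rp 1 → mismatch
  r4: data parity 0, sent rp 0 → ok
Recompute each column's even parity and compare to cp:
  c0: data parity 1, sent cp 1 → ok
  c1: data parity 1, sent cp 1 → ok
  c2: data parity 1, sent cp 1 → ok
  c3: data parity 1, sent cp 1 → ok
  c4: data parity 1, sent cp 0 → mismatch
Exactly one row (r3) and one column (c4) fail → the flipped bit is at their intersection.

row 3, column 4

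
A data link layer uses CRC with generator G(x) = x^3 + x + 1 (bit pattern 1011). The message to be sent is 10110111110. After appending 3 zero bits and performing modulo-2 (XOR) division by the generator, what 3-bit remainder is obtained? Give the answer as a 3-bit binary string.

111

Append 3 zeros: 10110111110000. Divide by 1011 (XOR where the leading bit is 1):
  pos 0: 1011 XOR 1011 = 0000
  pos 5: 1111 XOR 1011 = 0100
  pos 6: 1001 XOR 1011 = 0010
  pos 8: 1000 XOR 1011 = 0011
  pos 10: 1100 XOR 1011 = 0111
Remainder (last 3 bits) = 111. This is the CRC / FCS.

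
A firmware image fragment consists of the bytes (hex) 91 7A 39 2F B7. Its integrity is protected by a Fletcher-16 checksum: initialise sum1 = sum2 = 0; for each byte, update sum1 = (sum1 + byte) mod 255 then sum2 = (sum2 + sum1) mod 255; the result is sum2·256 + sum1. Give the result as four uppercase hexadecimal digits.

Running sums (mod 255):
  after byte 0 (91): sum1=145, sum2=145
  after byte 1 (7A): sum1=12, sum2=157
  after byte 2 (39): sum1=69, sum2=226
  after byte 3 (2F): sum1=116, sum2=87
  after byte 4 (B7): sum1=44, sum2=131
Checksum = sum2·256 + sum1 = 131·256 + 44 = 33580 = 0x832C.

832C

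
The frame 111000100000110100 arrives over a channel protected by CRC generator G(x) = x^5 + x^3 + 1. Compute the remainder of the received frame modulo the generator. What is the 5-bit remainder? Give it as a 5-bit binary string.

00000

Modulo-2 division of 111000100000110100 by 101001:
  pos 0: 111000 XOR 101001 = 010001
  pos 1: 100011 XOR 101001 = 001010
  pos 3: 101000 XOR 101001 = 000001
  pos 8: 100011 XOR 101001 = 001010
  pos 10: 101001 XOR 101001 = 000000
Remainder = 00000 (zero — the frame passes the CRC check).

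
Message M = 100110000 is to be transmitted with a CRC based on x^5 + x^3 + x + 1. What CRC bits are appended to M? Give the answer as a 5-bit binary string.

10000

Append 5 zeros: 10011000000000. Divide by 101011 (XOR where the leading bit is 1):
  pos 0: 100110 XOR 101011 = 001101
  pos 2: 110100 XOR 101011 = 011111
  pos 3: 111110 XOR 101011 = 010101
  pos 4: 101010 XOR 101011 = 000001
Remainder (last 5 bits) = 10000. This is the CRC / FCS.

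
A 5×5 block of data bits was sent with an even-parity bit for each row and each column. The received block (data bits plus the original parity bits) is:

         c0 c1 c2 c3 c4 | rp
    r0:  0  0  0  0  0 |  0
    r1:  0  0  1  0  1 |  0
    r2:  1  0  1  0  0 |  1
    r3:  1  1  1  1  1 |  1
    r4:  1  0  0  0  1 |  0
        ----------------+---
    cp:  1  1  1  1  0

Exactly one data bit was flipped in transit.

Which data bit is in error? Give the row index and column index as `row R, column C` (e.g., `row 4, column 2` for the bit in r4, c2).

row 2, column 4

Recompute each row's even parity and compare to rp:
  r0: data parity 0, sent rp 0 → ok
  r1: data parity 0, sent rp 0 → ok
  r2: data parity 0, sent rp 1 → mismatch
  r3: data parity 1, sent rp 1 → ok
  r4: data parity 0, sent rp 0 → ok
Recompute each column's even parity and compare to cp:
  c0: data parity 1, sent cp 1 → ok
  c1: data parity 1, sent cp 1 → ok
  c2: data parity 1, sent cp 1 → ok
  c3: data parity 1, sent cp 1 → ok
  c4: data parity 1, sent cp 0 → mismatch
Exactly one row (r2) and one column (c4) fail → the flipped bit is at their intersection.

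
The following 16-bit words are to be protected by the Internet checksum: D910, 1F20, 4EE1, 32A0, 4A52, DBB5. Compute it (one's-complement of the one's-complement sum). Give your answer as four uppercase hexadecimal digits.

One's-complement addition (fold any carry out of bit 15 back into bit 0):
  0xD910 + 0x1F20 = 0x0F830
  0xF830 + 0x4EE1 = 0x14711 → wrap carry → 0x4712
  0x4712 + 0x32A0 = 0x079B2
  0x79B2 + 0x4A52 = 0x0C404
  0xC404 + 0xDBB5 = 0x19FB9 → wrap carry → 0x9FBA
One's-complement sum = 0x9FBA.
Checksum = ~0x9FBA & 0xFFFF = 0x6045.

6045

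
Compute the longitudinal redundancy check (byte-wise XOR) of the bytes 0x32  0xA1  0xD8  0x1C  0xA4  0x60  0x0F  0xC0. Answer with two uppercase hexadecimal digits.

5C

XOR the bytes together:
  start with 0x32
  0x32 ⊕ 0xA1 = 0x93
  0x93 ⊕ 0xD8 = 0x4B
  0x4B ⊕ 0x1C = 0x57
  0x57 ⊕ 0xA4 = 0xF3
  0xF3 ⊕ 0x60 = 0x93
  0x93 ⊕ 0x0F = 0x9C
  0x9C ⊕ 0xC0 = 0x5C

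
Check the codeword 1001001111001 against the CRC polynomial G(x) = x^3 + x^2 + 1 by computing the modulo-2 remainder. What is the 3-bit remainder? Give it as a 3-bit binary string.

Modulo-2 division of 1001001111001 by 1101:
  pos 0: 1001 XOR 1101 = 0100
  pos 1: 1000 XOR 1101 = 0101
  pos 2: 1010 XOR 1101 = 0111
  pos 3: 1111 XOR 1101 = 0010
  pos 5: 1011 XOR 1101 = 0110
  pos 6: 1101 XOR 1101 = 0000
Remainder = 001 (nonzero — an error is detected).

001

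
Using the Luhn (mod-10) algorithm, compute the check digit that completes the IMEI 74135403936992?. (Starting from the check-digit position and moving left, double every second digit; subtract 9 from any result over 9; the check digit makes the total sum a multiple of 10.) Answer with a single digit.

Partial digits right→left: 2 9 9 6 3 9 3 0 4 5 3 1 4 7
Double every second digit counting from the check-digit position (so the 1st, 3rd, 5th, ... of the partial from the right).
  doubled (with −9 where >9): 4 9 6 6 8 6 8 → sum 47
  kept as-is: 9 6 9 0 5 1 7 → sum 37
Total = 47 + 37 = 84.
Check digit = (10 − (84 mod 10)) mod 10 = 6.

6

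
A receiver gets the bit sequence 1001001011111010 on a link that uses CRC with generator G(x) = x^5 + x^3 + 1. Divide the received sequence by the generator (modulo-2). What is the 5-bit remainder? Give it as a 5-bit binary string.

Modulo-2 division of 1001001011111010 by 101001:
  pos 0: 100100 XOR 101001 = 001101
  pos 2: 110110 XOR 101001 = 011111
  pos 3: 111111 XOR 101001 = 010110
  pos 4: 101101 XOR 101001 = 000100
  pos 7: 100111 XOR 101001 = 001110
  pos 9: 111001 XOR 101001 = 010000
  pos 10: 100000 XOR 101001 = 001001
Remainder = 01001 (nonzero — an error is detected).

01001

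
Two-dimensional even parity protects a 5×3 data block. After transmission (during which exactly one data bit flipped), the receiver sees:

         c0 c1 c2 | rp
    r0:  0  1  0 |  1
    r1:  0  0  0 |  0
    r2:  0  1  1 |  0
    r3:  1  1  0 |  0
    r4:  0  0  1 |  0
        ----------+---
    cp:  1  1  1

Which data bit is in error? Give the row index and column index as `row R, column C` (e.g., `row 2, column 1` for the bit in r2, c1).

row 4, column 2

Recompute each row's even parity and compare to rp:
  r0: data parity 1, sent rp 1 → ok
  r1: data parity 0, sent rp 0 → ok
  r2: data parity 0, sent rp 0 → ok
  r3: data parity 0, sent rp 0 → ok
  r4: data parity 1, sent rp 0 → mismatch
Recompute each column's even parity and compare to cp:
  c0: data parity 1, sent cp 1 → ok
  c1: data parity 1, sent cp 1 → ok
  c2: data parity 0, sent cp 1 → mismatch
Exactly one row (r4) and one column (c2) fail → the flipped bit is at their intersection.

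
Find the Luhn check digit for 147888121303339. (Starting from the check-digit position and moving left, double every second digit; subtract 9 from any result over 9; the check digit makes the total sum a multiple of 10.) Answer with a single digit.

6

Partial digits right→left: 9 3 3 3 0 3 1 2 1 8 8 8 7 4 1
Double every second digit counting from the check-digit position (so the 1st, 3rd, 5th, ... of the partial from the right).
  doubled (with −9 where >9): 9 6 0 2 2 7 5 2 → sum 33
  kept as-is: 3 3 3 2 8 8 4 → sum 31
Total = 33 + 31 = 64.
Check digit = (10 − (64 mod 10)) mod 10 = 6.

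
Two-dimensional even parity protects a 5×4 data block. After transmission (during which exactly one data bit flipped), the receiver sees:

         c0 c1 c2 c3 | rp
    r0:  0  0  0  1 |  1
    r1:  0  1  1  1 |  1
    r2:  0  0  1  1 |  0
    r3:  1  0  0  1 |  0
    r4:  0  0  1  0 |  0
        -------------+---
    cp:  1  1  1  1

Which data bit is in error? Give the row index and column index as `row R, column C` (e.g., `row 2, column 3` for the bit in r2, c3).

row 4, column 3

Recompute each row's even parity and compare to rp:
  r0: data parity 1, sent rp 1 → ok
  r1: data parity 1, sent rp 1 → ok
  r2: data parity 0, sent rp 0 → ok
  r3: data parity 0, sent rp 0 → ok
  r4: data parity 1, sent rp 0 → mismatch
Recompute each column's even parity and compare to cp:
  c0: data parity 1, sent cp 1 → ok
  c1: data parity 1, sent cp 1 → ok
  c2: data parity 1, sent cp 1 → ok
  c3: data parity 0, sent cp 1 → mismatch
Exactly one row (r4) and one column (c3) fail → the flipped bit is at their intersection.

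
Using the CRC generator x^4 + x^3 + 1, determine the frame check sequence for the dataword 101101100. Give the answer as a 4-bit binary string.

0100

Append 4 zeros: 1011011000000. Divide by 11001 (XOR where the leading bit is 1):
  pos 0: 10110 XOR 11001 = 01111
  pos 1: 11111 XOR 11001 = 00110
  pos 3: 11010 XOR 11001 = 00011
  pos 6: 11000 XOR 11001 = 00001
Remainder (last 4 bits) = 0100. This is the CRC / FCS.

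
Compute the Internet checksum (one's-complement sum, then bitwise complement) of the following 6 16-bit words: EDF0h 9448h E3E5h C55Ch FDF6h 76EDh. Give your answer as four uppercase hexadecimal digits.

5F9F

One's-complement addition (fold any carry out of bit 15 back into bit 0):
  0xEDF0 + 0x9448 = 0x18238 → wrap carry → 0x8239
  0x8239 + 0xE3E5 = 0x1661E → wrap carry → 0x661F
  0x661F + 0xC55C = 0x12B7B → wrap carry → 0x2B7C
  0x2B7C + 0xFDF6 = 0x12972 → wrap carry → 0x2973
  0x2973 + 0x76ED = 0x0A060
One's-complement sum = 0xA060.
Checksum = ~0xA060 & 0xFFFF = 0x5F9F.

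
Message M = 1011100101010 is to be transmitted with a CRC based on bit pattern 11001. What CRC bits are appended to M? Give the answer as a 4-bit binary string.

0010

Append 4 zeros: 10111001010100000. Divide by 11001 (XOR where the leading bit is 1):
  pos 0: 10111 XOR 11001 = 01110
  pos 1: 11100 XOR 11001 = 00101
  pos 3: 10101 XOR 11001 = 01100
  pos 4: 11000 XOR 11001 = 00001
  pos 8: 11010 XOR 11001 = 00011
  pos 11: 11000 XOR 11001 = 00001
Remainder (last 4 bits) = 0010. This is the CRC / FCS.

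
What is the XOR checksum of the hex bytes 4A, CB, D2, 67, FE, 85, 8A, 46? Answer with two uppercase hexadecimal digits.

XOR the bytes together:
  start with 0x4A
  0x4A ⊕ 0xCB = 0x81
  0x81 ⊕ 0xD2 = 0x53
  0x53 ⊕ 0x67 = 0x34
  0x34 ⊕ 0xFE = 0xCA
  0xCA ⊕ 0x85 = 0x4F
  0x4F ⊕ 0x8A = 0xC5
  0xC5 ⊕ 0x46 = 0x83

83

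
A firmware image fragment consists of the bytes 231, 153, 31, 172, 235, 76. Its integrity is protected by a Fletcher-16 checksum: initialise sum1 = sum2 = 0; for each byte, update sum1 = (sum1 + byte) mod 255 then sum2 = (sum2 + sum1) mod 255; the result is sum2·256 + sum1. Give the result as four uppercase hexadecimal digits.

1685

Running sums (mod 255):
  after byte 0 (231): sum1=231, sum2=231
  after byte 1 (153): sum1=129, sum2=105
  after byte 2 (31): sum1=160, sum2=10
  after byte 3 (172): sum1=77, sum2=87
  after byte 4 (235): sum1=57, sum2=144
  after byte 5 (76): sum1=133, sum2=22
Checksum = sum2·256 + sum1 = 22·256 + 133 = 5765 = 0x1685.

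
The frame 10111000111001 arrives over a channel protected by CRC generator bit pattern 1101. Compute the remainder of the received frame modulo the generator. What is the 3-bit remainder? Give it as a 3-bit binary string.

000

Modulo-2 division of 10111000111001 by 1101:
  pos 0: 1011 XOR 1101 = 0110
  pos 1: 1101 XOR 1101 = 0000
  pos 8: 1110 XOR 1101 = 0011
  pos 10: 1101 XOR 1101 = 0000
Remainder = 000 (zero — the frame passes the CRC check).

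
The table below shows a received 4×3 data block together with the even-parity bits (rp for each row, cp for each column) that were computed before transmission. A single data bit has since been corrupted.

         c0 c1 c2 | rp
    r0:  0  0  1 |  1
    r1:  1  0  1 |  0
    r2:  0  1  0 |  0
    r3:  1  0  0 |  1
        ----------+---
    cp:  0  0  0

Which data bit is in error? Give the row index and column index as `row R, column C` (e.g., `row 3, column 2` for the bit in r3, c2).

Recompute each row's even parity and compare to rp:
  r0: data parity 1, sent rp 1 → ok
  r1: data parity 0, sent rp 0 → ok
  r2: data parity 1, sent rp 0 → mismatch
  r3: data parity 1, sent rp 1 → ok
Recompute each column's even parity and compare to cp:
  c0: data parity 0, sent cp 0 → ok
  c1: data parity 1, sent cp 0 → mismatch
  c2: data parity 0, sent cp 0 → ok
Exactly one row (r2) and one column (c1) fail → the flipped bit is at their intersection.

row 2, column 1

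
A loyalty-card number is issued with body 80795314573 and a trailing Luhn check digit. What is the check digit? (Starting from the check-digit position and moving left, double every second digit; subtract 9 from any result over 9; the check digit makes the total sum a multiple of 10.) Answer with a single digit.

5

Partial digits right→left: 3 7 5 4 1 3 5 9 7 0 8
Double every second digit counting from the check-digit position (so the 1st, 3rd, 5th, ... of the partial from the right).
  doubled (with −9 where >9): 6 1 2 1 5 7 → sum 22
  kept as-is: 7 4 3 9 0 → sum 23
Total = 22 + 23 = 45.
Check digit = (10 − (45 mod 10)) mod 10 = 5.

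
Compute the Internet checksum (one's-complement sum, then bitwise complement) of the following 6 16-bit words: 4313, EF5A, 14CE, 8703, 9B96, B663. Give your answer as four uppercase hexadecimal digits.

One's-complement addition (fold any carry out of bit 15 back into bit 0):
  0x4313 + 0xEF5A = 0x1326D → wrap carry → 0x326E
  0x326E + 0x14CE = 0x0473C
  0x473C + 0x8703 = 0x0CE3F
  0xCE3F + 0x9B96 = 0x169D5 → wrap carry → 0x69D6
  0x69D6 + 0xB663 = 0x12039 → wrap carry → 0x203A
One's-complement sum = 0x203A.
Checksum = ~0x203A & 0xFFFF = 0xDFC5.

DFC5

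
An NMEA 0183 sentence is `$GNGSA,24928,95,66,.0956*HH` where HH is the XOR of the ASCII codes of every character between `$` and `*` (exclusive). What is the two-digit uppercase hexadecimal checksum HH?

XOR the ASCII codes of the payload characters:
  'G' = 0x47 → acc = 0x47
  'N' = 0x4E → acc = 0x09
  'G' = 0x47 → acc = 0x4E
  'S' = 0x53 → acc = 0x1D
  'A' = 0x41 → acc = 0x5C
  ',' = 0x2C → acc = 0x70
  '2' = 0x32 → acc = 0x42
  '4' = 0x34 → acc = 0x76
  '9' = 0x39 → acc = 0x4F
  '2' = 0x32 → acc = 0x7D
  '8' = 0x38 → acc = 0x45
  ',' = 0x2C → acc = 0x69
  '9' = 0x39 → acc = 0x50
  '5' = 0x35 → acc = 0x65
  ',' = 0x2C → acc = 0x49
  '6' = 0x36 → acc = 0x7F
  '6' = 0x36 → acc = 0x49
  ',' = 0x2C → acc = 0x65
  '.' = 0x2E → acc = 0x4B
  '0' = 0x30 → acc = 0x7B
  '9' = 0x39 → acc = 0x42
  '5' = 0x35 → acc = 0x77
  '6' = 0x36 → acc = 0x41
Checksum = 0x41.

41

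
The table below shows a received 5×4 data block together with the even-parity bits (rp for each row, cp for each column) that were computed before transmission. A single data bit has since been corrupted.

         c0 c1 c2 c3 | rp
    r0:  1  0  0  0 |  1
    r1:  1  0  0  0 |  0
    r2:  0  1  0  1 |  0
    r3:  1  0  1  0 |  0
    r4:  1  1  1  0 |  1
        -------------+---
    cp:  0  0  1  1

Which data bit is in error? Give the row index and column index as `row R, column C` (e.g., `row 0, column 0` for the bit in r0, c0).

Recompute each row's even parity and compare to rp:
  r0: data parity 1, sent rp 1 → ok
  r1: data parity 1, sent rp 0 → mismatch
  r2: data parity 0, sent rp 0 → ok
  r3: data parity 0, sent rp 0 → ok
  r4: data parity 1, sent rp 1 → ok
Recompute each column's even parity and compare to cp:
  c0: data parity 0, sent cp 0 → ok
  c1: data parity 0, sent cp 0 → ok
  c2: data parity 0, sent cp 1 → mismatch
  c3: data parity 1, sent cp 1 → ok
Exactly one row (r1) and one column (c2) fail → the flipped bit is at their intersection.

row 1, column 2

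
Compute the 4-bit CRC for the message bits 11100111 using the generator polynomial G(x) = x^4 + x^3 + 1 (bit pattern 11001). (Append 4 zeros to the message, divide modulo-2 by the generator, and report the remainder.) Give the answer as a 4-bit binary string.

1111

Append 4 zeros: 111001110000. Divide by 11001 (XOR where the leading bit is 1):
  pos 0: 11100 XOR 11001 = 00101
  pos 2: 10111 XOR 11001 = 01110
  pos 3: 11101 XOR 11001 = 00100
  pos 5: 10000 XOR 11001 = 01001
  pos 6: 10010 XOR 11001 = 01011
  pos 7: 10110 XOR 11001 = 01111
Remainder (last 4 bits) = 1111. This is the CRC / FCS.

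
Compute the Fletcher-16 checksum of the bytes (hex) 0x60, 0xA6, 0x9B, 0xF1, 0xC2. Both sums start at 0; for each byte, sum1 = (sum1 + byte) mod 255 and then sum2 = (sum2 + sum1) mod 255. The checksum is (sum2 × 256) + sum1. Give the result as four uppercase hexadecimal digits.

Running sums (mod 255):
  after byte 0 (0x60): sum1=96, sum2=96
  after byte 1 (0xA6): sum1=7, sum2=103
  after byte 2 (0x9B): sum1=162, sum2=10
  after byte 3 (0xF1): sum1=148, sum2=158
  after byte 4 (0xC2): sum1=87, sum2=245
Checksum = sum2·256 + sum1 = 245·256 + 87 = 62807 = 0xF557.

F557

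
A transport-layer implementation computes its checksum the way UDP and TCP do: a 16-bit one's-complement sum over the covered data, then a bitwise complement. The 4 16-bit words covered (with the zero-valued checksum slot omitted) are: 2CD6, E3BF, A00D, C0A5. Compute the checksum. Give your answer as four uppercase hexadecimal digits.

One's-complement addition (fold any carry out of bit 15 back into bit 0):
  0x2CD6 + 0xE3BF = 0x11095 → wrap carry → 0x1096
  0x1096 + 0xA00D = 0x0B0A3
  0xB0A3 + 0xC0A5 = 0x17148 → wrap carry → 0x7149
One's-complement sum = 0x7149.
Checksum = ~0x7149 & 0xFFFF = 0x8EB6.

8EB6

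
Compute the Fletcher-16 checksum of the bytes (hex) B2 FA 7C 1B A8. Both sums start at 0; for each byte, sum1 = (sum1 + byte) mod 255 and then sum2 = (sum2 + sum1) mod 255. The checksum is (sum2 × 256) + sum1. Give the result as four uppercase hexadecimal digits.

Running sums (mod 255):
  after byte 0 (B2): sum1=178, sum2=178
  after byte 1 (FA): sum1=173, sum2=96
  after byte 2 (7C): sum1=42, sum2=138
  after byte 3 (1B): sum1=69, sum2=207
  after byte 4 (A8): sum1=237, sum2=189
Checksum = sum2·256 + sum1 = 189·256 + 237 = 48621 = 0xBDED.

BDED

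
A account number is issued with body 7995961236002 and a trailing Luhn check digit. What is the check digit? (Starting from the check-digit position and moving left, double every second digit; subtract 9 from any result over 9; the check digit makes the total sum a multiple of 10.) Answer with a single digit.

Partial digits right→left: 2 0 0 6 3 2 1 6 9 5 9 9 7
Double every second digit counting from the check-digit position (so the 1st, 3rd, 5th, ... of the partial from the right).
  doubled (with −9 where >9): 4 0 6 2 9 9 5 → sum 35
  kept as-is: 0 6 2 6 5 9 → sum 28
Total = 35 + 28 = 63.
Check digit = (10 − (63 mod 10)) mod 10 = 7.

7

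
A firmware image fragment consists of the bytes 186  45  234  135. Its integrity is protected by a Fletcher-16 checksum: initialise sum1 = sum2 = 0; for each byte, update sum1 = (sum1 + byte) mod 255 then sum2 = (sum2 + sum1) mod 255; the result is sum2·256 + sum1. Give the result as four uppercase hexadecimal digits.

Running sums (mod 255):
  after byte 0 (186): sum1=186, sum2=186
  after byte 1 (45): sum1=231, sum2=162
  after byte 2 (234): sum1=210, sum2=117
  after byte 3 (135): sum1=90, sum2=207
Checksum = sum2·256 + sum1 = 207·256 + 90 = 53082 = 0xCF5A.

CF5A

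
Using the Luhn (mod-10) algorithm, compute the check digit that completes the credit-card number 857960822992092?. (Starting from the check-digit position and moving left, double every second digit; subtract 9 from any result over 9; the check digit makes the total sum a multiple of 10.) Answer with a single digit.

Partial digits right→left: 2 9 0 2 9 9 2 2 8 0 6 9 7 5 8
Double every second digit counting from the check-digit position (so the 1st, 3rd, 5th, ... of the partial from the right).
  doubled (with −9 where >9): 4 0 9 4 7 3 5 7 → sum 39
  kept as-is: 9 2 9 2 0 9 5 → sum 36
Total = 39 + 36 = 75.
Check digit = (10 − (75 mod 10)) mod 10 = 5.

5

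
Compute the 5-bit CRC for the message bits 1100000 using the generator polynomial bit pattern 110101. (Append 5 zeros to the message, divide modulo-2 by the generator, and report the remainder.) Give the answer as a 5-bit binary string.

Append 5 zeros: 110000000000. Divide by 110101 (XOR where the leading bit is 1):
  pos 0: 110000 XOR 110101 = 000101
  pos 3: 101000 XOR 110101 = 011101
  pos 4: 111010 XOR 110101 = 001111
  pos 6: 111100 XOR 110101 = 001001
Remainder (last 5 bits) = 01001. This is the CRC / FCS.

01001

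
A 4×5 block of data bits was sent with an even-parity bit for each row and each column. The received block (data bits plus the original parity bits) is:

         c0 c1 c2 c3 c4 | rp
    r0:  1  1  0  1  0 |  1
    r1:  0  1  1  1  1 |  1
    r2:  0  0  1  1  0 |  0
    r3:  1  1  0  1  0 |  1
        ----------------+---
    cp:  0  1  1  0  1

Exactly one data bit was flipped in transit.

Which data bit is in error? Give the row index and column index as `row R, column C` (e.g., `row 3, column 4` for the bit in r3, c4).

Recompute each row's even parity and compare to rp:
  r0: data parity 1, sent rp 1 → ok
  r1: data parity 0, sent rp 1 → mismatch
  r2: data parity 0, sent rp 0 → ok
  r3: data parity 1, sent rp 1 → ok
Recompute each column's even parity and compare to cp:
  c0: data parity 0, sent cp 0 → ok
  c1: data parity 1, sent cp 1 → ok
  c2: data parity 0, sent cp 1 → mismatch
  c3: data parity 0, sent cp 0 → ok
  c4: data parity 1, sent cp 1 → ok
Exactly one row (r1) and one column (c2) fail → the flipped bit is at their intersection.

row 1, column 2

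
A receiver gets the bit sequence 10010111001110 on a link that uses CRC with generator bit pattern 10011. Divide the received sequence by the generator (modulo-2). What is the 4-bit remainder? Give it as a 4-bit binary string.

0110

Modulo-2 division of 10010111001110 by 10011:
  pos 0: 10010 XOR 10011 = 00001
  pos 4: 11110 XOR 10011 = 01101
  pos 5: 11010 XOR 10011 = 01001
  pos 6: 10011 XOR 10011 = 00000
Remainder = 0110 (nonzero — an error is detected).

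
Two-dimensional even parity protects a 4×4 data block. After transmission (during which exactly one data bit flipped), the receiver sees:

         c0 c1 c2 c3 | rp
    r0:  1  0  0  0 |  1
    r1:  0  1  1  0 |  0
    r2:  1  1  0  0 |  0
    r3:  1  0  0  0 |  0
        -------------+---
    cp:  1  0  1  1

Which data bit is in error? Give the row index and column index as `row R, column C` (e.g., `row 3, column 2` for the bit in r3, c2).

Recompute each row's even parity and compare to rp:
  r0: data parity 1, sent rp 1 → ok
  r1: data parity 0, sent rp 0 → ok
  r2: data parity 0, sent rp 0 → ok
  r3: data parity 1, sent rp 0 → mismatch
Recompute each column's even parity and compare to cp:
  c0: data parity 1, sent cp 1 → ok
  c1: data parity 0, sent cp 0 → ok
  c2: data parity 1, sent cp 1 → ok
  c3: data parity 0, sent cp 1 → mismatch
Exactly one row (r3) and one column (c3) fail → the flipped bit is at their intersection.

row 3, column 3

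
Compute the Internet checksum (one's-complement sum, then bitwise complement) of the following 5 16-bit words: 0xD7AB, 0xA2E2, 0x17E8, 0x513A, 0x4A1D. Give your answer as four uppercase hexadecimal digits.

One's-complement addition (fold any carry out of bit 15 back into bit 0):
  0xD7AB + 0xA2E2 = 0x17A8D → wrap carry → 0x7A8E
  0x7A8E + 0x17E8 = 0x09276
  0x9276 + 0x513A = 0x0E3B0
  0xE3B0 + 0x4A1D = 0x12DCD → wrap carry → 0x2DCE
One's-complement sum = 0x2DCE.
Checksum = ~0x2DCE & 0xFFFF = 0xD231.

D231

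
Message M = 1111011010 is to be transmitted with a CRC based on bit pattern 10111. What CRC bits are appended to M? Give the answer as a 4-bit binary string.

0111

Append 4 zeros: 11110110100000. Divide by 10111 (XOR where the leading bit is 1):
  pos 0: 11110 XOR 10111 = 01001
  pos 1: 10011 XOR 10111 = 00100
  pos 3: 10010 XOR 10111 = 00101
  pos 5: 10110 XOR 10111 = 00001
  pos 9: 10000 XOR 10111 = 00111
Remainder (last 4 bits) = 0111. This is the CRC / FCS.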